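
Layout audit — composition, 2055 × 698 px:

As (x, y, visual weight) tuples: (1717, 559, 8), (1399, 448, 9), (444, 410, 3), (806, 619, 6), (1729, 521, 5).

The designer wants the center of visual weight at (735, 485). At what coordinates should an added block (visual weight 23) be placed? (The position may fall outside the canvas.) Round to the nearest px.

(-63, 441)

After adding the added block, total weight = 8 + 9 + 3 + 6 + 5 + 23 = 54.
Along x: (41140 + 23·x) / 54 = 735 (existing moment 8·1717 + 9·1399 + 3·444 + 6·806 + 5·1729 = 41140) ⇒ x = (39690 − 41140) / 23 ≈ -63.04.
Along y: (16053 + 23·y) / 54 = 485 (existing moment 8·559 + 9·448 + 3·410 + 6·619 + 5·521 = 16053) ⇒ y = (26190 − 16053) / 23 ≈ 440.74.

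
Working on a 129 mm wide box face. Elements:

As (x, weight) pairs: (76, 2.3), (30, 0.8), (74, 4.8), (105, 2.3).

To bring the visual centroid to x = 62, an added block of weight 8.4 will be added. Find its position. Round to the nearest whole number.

x ≈ 43

After adding the added block, total weight = 2.3 + 0.8 + 4.8 + 2.3 + 8.4 = 18.6.
x: target moment 18.6×62 = 1153.2; current 2.3·76 + 0.8·30 + 4.8·74 + 2.3·105 = 795.5; the added block supplies 357.7, so x = 357.7/8.4 ≈ 42.58.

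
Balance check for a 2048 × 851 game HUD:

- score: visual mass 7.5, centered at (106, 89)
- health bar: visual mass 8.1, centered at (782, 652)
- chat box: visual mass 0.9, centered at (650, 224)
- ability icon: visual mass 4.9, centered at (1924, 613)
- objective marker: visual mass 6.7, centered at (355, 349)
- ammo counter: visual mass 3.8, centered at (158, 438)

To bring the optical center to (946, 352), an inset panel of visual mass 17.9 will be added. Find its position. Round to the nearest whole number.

(1508, 244)

New total weight: (7.5 + 8.1 + 0.9 + 4.9 + 6.7 + 3.8) + 17.9 = 49.8.
x: need Σw·x = 49.8·946 = 47110.8. Existing = 7.5·106 + 8.1·782 + 0.9·650 + 4.9·1924 + 6.7·355 + 3.8·158 = 20120.7. Remainder 26990.1 / 17.9 ≈ 1507.83.
y: need Σw·y = 49.8·352 = 17529.6. Existing = 7.5·89 + 8.1·652 + 0.9·224 + 4.9·613 + 6.7·349 + 3.8·438 = 13156.7. Remainder 4372.9 / 17.9 ≈ 244.30.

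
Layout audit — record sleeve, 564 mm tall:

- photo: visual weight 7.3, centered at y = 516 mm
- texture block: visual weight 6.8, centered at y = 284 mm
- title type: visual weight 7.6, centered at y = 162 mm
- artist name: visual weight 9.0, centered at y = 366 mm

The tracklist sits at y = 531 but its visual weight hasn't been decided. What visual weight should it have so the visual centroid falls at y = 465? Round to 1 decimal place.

Existing Σw = 30.7 (7.3 + 6.8 + 7.6 + 9.0); existing moment 7.3·516 + 6.8·284 + 7.6·162 + 9.0·366 = 10223.2.
For the centroid to hit 465: (10223.2 + w·531) / (30.7 + w) = 465.
So w = (465·30.7 − 10223.2)/(531 − 465) = 4052.3/66 ≈ 61.40.

w ≈ 61.4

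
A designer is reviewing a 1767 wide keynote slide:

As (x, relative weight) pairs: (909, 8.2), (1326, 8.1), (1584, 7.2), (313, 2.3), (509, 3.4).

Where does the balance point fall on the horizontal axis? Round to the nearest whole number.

Total weight = 8.2 + 8.1 + 7.2 + 2.3 + 3.4 = 29.2.
x: (8.2·909 + 8.1·1326 + 7.2·1584 + 2.3·313 + 3.4·509) / 29.2 = 32049.7 / 29.2 ≈ 1097.59

x ≈ 1098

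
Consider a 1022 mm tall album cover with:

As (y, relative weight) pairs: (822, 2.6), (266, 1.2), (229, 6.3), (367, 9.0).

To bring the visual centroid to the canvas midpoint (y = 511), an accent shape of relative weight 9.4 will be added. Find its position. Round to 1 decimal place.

y ≈ 783.1

New total weight: (2.6 + 1.2 + 6.3 + 9.0) + 9.4 = 28.5.
y: need Σw·y = 28.5·511 = 14563.5. Existing = 2.6·822 + 1.2·266 + 6.3·229 + 9.0·367 = 7202.1. Remainder 7361.4 / 9.4 ≈ 783.13.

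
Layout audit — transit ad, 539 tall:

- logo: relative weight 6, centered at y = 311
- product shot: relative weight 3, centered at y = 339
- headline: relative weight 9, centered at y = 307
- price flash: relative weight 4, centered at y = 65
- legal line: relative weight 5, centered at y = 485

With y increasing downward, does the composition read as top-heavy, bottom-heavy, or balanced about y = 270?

bottom-heavy

Weights sum to 6 + 3 + 9 + 4 + 5 = 27.
Σw·y = 6·311 + 3·339 + 9·307 + 4·65 + 5·485 = 8331, so ȳ = 8331/27 ≈ 308.56.
Since 308.6 is below (larger y than) 270, the composition reads bottom-heavy.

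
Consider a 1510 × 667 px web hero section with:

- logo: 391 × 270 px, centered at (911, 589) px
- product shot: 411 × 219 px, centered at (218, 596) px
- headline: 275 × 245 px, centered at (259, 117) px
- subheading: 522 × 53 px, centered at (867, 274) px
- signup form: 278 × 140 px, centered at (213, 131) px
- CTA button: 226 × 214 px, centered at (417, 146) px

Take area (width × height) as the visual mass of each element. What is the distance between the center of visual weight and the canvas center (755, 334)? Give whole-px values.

Taking area as weight: logo 391·270 = 105570, product shot 411·219 = 90009, headline 275·245 = 67375, subheading 522·53 = 27666, signup form 278·140 = 38920, CTA button 226·214 = 48364. Sum 377904.
x: (105570·911 + 90009·218 + 67375·259 + 27666·867 + 38920·213 + 48364·417) / 377904 = 185690527 / 377904 ≈ 491.37
y: (105570·589 + 90009·596 + 67375·117 + 27666·274 + 38920·131 + 48364·146) / 377904 = 143449117 / 377904 ≈ 379.59
Offset from (755, 334): Δx ≈ -263.63, Δy ≈ 45.59; distance = √(Δx² + Δy²) ≈ 267.54.

≈ 268 px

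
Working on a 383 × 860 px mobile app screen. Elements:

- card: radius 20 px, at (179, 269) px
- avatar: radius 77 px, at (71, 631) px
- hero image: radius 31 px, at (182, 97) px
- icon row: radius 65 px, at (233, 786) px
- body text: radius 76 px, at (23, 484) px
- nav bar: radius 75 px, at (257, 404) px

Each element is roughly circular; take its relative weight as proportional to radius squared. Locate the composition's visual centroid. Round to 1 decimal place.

(141.0, 538.1)

r² weights: card 20² = 400, avatar 77² = 5929, hero image 31² = 961, icon row 65² = 4225, body text 76² = 5776, nav bar 75² = 5625. Total = 22916.
x: (400·179 + 5929·71 + 961·182 + 4225·233 + 5776·23 + 5625·257) / 22916 = 3230359 / 22916 ≈ 140.97
y: (400·269 + 5929·631 + 961·97 + 4225·786 + 5776·484 + 5625·404) / 22916 = 12330950 / 22916 ≈ 538.09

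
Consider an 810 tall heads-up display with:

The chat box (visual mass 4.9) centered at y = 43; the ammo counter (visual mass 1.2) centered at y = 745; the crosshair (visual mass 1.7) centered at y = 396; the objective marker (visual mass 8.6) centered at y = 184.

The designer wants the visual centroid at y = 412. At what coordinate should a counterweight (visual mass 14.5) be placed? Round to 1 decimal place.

With the counterweight, Σw becomes 4.9 + 1.2 + 1.7 + 8.6 + 14.5 = 30.9.
y: need Σw·y = 30.9·412 = 12730.8. Existing = 4.9·43 + 1.2·745 + 1.7·396 + 8.6·184 = 3360.3. Remainder 9370.5 / 14.5 ≈ 646.24.

y ≈ 646.2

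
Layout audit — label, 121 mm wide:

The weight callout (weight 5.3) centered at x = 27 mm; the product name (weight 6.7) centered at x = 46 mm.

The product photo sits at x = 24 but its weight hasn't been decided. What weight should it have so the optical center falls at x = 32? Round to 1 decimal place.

w ≈ 8.4

Known weights sum to 5.3 + 6.7 = 12.0; their moment is 5.3·27 + 6.7·46 = 451.3.
Balance at x = 32 requires (451.3 + w·24) / (12.0 + w) = 32.
Rearranging, w·(24 − 32) = 32·12.0 − 451.3 = -67.3, so w ≈ -67.3/-8 = 8.41.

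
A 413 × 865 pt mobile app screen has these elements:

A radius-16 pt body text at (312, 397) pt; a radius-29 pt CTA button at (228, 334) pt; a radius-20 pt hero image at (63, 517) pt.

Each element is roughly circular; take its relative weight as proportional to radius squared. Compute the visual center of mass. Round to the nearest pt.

r² weights: body text 16² = 256, CTA button 29² = 841, hero image 20² = 400. Total = 1497.
x-moment: 256·312 + 841·228 + 400·63 = 296820; centroid 296820/1497 ≈ 198.28.
y-moment: 256·397 + 841·334 + 400·517 = 589326; centroid 589326/1497 ≈ 393.67.

(198, 394)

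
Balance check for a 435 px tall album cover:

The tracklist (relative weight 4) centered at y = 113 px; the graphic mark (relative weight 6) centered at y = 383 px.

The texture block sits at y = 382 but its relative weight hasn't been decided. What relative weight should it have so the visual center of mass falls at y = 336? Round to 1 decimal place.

w ≈ 13.3

Known weights sum to 4 + 6 = 10; their moment is 4·113 + 6·383 = 2750.
For the centroid to hit 336: (2750 + w·382) / (10 + w) = 336.
So w = (336·10 − 2750)/(382 − 336) = 610/46 ≈ 13.26.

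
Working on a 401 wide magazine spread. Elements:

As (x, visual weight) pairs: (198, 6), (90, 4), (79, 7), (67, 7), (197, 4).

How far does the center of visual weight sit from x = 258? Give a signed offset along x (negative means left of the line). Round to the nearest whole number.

Weights sum to 6 + 4 + 7 + 7 + 4 = 28.
x: (6·198 + 4·90 + 7·79 + 7·67 + 4·197) / 28 = 3358 / 28 ≈ 119.93
Offset from x = 258: 119.93 − 258 ≈ -138.07.

≈ -138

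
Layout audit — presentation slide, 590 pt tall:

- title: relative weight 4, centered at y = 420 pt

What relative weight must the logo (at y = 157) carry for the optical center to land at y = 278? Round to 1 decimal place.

w ≈ 4.7

Known: weight 4 with moment 4·420 = 1680.
Balance at y = 278 requires (1680 + w·157) / (4 + w) = 278.
So w = (278·4 − 1680)/(157 − 278) = -568/-121 ≈ 4.69.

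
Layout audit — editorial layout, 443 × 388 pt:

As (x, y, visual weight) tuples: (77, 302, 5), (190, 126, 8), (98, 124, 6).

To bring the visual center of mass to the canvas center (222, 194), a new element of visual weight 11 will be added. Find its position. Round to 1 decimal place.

(378.8, 232.5)

With the new element, Σw becomes 5 + 8 + 6 + 11 = 30.
Along x: (2493 + 11·x) / 30 = 222 (existing moment 5·77 + 8·190 + 6·98 = 2493) ⇒ x = (6660 − 2493) / 11 ≈ 378.82.
Along y: (3262 + 11·y) / 30 = 194 (existing moment 5·302 + 8·126 + 6·124 = 3262) ⇒ y = (5820 − 3262) / 11 ≈ 232.55.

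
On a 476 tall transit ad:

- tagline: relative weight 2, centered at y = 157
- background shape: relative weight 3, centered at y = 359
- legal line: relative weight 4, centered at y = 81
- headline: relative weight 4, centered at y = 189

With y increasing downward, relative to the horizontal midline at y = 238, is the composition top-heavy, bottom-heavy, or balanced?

top-heavy

Weights sum to 2 + 3 + 4 + 4 = 13.
y: (2·157 + 3·359 + 4·81 + 4·189) / 13 = 2471 / 13 ≈ 190.08
190.1 lies above (smaller y than) the midline 238, so the layout is top-heavy.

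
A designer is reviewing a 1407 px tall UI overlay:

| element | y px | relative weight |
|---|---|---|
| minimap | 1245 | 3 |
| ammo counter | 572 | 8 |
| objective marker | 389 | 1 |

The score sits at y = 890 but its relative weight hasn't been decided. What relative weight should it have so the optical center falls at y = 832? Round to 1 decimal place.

Existing Σw = 12 (3 + 8 + 1); existing moment 3·1245 + 8·572 + 1·389 = 8700.
Balance at y = 832 requires (8700 + w·890) / (12 + w) = 832.
Solving: w = (832·12 − 8700) / (890 − 832) = 1284 / 58 ≈ 22.14.

w ≈ 22.1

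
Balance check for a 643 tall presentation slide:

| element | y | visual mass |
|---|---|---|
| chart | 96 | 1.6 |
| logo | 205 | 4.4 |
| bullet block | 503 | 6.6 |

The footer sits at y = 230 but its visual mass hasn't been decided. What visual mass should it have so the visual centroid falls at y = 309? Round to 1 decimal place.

Fixed elements: Σw = 1.6 + 4.4 + 6.6 = 12.6, Σw·y = 1.6·96 + 4.4·205 + 6.6·503 = 4375.4.
For the centroid to hit 309: (4375.4 + w·230) / (12.6 + w) = 309.
Solving: w = (309·12.6 − 4375.4) / (230 − 309) = -482.0 / -79 ≈ 6.10.

w ≈ 6.1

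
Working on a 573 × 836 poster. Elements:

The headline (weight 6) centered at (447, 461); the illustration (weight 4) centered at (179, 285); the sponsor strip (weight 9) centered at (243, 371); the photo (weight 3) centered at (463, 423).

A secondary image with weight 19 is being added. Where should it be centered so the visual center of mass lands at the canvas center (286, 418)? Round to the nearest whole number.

New total weight: (6 + 4 + 9 + 3) + 19 = 41.
Along x: (6974 + 19·x) / 41 = 286 (existing moment 6·447 + 4·179 + 9·243 + 3·463 = 6974) ⇒ x = (11726 − 6974) / 19 ≈ 250.11.
Along y: (8514 + 19·y) / 41 = 418 (existing moment 6·461 + 4·285 + 9·371 + 3·423 = 8514) ⇒ y = (17138 − 8514) / 19 ≈ 453.89.

(250, 454)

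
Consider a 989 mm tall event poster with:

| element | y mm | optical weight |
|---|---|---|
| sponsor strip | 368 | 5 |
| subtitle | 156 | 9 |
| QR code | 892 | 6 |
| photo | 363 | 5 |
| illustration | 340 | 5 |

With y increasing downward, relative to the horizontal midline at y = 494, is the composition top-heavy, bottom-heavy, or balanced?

Total weight = 5 + 9 + 6 + 5 + 5 = 30.
y-moment: 5·368 + 9·156 + 6·892 + 5·363 + 5·340 = 12111; centroid 12111/30 ≈ 403.70.
403.7 vs midline 494 → top-heavy.

top-heavy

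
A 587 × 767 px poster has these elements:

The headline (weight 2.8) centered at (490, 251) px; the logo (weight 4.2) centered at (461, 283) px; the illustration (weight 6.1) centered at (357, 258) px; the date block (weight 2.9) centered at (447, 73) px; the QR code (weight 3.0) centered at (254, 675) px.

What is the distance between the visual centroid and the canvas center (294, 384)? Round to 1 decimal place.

Weights sum to 2.8 + 4.2 + 6.1 + 2.9 + 3.0 = 19.0.
x-moment: 2.8·490 + 4.2·461 + 6.1·357 + 2.9·447 + 3.0·254 = 7544.2; centroid 7544.2/19.0 ≈ 397.06.
y-moment: 2.8·251 + 4.2·283 + 6.1·258 + 2.9·73 + 3.0·675 = 5701.9; centroid 5701.9/19.0 ≈ 300.10.
From (294, 384): dx = 103.06, dy = -83.90, so the distance is √(dx²+dy²) ≈ 132.90.

≈ 132.9 px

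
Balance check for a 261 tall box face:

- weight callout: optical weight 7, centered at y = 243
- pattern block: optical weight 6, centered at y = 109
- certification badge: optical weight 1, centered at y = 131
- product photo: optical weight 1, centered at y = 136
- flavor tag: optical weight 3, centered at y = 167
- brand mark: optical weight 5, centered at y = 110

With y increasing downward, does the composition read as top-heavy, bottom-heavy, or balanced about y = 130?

Σw = 7 + 6 + 1 + 1 + 3 + 5 = 23.
y: moment 3673 / weight 23 ≈ 159.70
Since 159.7 is below (larger y than) 130, the composition reads bottom-heavy.

bottom-heavy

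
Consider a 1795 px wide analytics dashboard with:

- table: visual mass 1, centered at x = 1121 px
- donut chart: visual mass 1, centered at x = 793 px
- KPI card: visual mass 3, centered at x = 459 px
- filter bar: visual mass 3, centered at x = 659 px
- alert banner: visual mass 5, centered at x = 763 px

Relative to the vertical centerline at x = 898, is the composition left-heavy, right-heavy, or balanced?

Σw = 1 + 1 + 3 + 3 + 5 = 13.
Σw·x = 1·1121 + 1·793 + 3·459 + 3·659 + 5·763 = 9083, so x̄ = 9083/13 ≈ 698.69.
Since 698.7 is left of 898, the composition reads left-heavy.

left-heavy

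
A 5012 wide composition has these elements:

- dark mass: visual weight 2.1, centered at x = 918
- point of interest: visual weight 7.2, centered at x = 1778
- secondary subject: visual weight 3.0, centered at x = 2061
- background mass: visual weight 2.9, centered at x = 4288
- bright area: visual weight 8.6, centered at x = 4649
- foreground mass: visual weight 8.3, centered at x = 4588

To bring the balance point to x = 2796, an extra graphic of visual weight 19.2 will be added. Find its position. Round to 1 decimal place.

After adding the extra graphic, total weight = 2.1 + 7.2 + 3.0 + 2.9 + 8.6 + 8.3 + 19.2 = 51.3.
x: target moment 51.3×2796 = 143434.8; current 2.1·918 + 7.2·1778 + 3.0·2061 + 2.9·4288 + 8.6·4649 + 8.3·4588 = 111409.4; the extra graphic supplies 32025.4, so x = 32025.4/19.2 ≈ 1667.99.

x ≈ 1668.0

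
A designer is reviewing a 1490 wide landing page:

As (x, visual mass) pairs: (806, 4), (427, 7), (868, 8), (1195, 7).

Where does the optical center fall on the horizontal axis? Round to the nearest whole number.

Σw = 4 + 7 + 8 + 7 = 26.
Σw·x = 4·806 + 7·427 + 8·868 + 7·1195 = 21522, so x̄ = 21522/26 ≈ 827.77.

x ≈ 828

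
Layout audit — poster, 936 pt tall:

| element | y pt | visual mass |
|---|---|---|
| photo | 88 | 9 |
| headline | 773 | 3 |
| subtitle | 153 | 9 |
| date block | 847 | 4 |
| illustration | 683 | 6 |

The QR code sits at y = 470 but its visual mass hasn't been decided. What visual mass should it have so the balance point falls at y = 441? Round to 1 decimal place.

w ≈ 58.5

Existing Σw = 31 (9 + 3 + 9 + 4 + 6); existing moment 9·88 + 3·773 + 9·153 + 4·847 + 6·683 = 11974.
Balance at y = 441 requires (11974 + w·470) / (31 + w) = 441.
So w = (441·31 − 11974)/(470 − 441) = 1697/29 ≈ 58.52.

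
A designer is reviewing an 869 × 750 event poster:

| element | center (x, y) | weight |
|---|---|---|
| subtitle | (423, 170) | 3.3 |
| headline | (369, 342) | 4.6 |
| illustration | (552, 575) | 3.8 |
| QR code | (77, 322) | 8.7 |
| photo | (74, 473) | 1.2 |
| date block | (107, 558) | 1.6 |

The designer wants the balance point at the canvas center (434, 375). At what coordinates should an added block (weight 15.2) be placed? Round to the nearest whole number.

New total weight: (3.3 + 4.6 + 3.8 + 8.7 + 1.2 + 1.6) + 15.2 = 38.4.
x: need Σw·x = 38.4·434 = 16665.6. Existing = 3.3·423 + 4.6·369 + 3.8·552 + 8.7·77 + 1.2·74 + 1.6·107 = 6120.8. Remainder 10544.8 / 15.2 ≈ 693.74.
y: need Σw·y = 38.4·375 = 14400.0. Existing = 3.3·170 + 4.6·342 + 3.8·575 + 8.7·322 + 1.2·473 + 1.6·558 = 8581.0. Remainder 5819.0 / 15.2 ≈ 382.83.

(694, 383)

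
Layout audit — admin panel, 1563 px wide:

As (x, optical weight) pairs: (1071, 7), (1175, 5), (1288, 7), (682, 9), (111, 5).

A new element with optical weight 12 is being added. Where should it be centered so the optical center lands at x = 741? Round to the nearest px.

With the new element, Σw becomes 7 + 5 + 7 + 9 + 5 + 12 = 45.
Along x: (29081 + 12·x) / 45 = 741 (existing moment 7·1071 + 5·1175 + 7·1288 + 9·682 + 5·111 = 29081) ⇒ x = (33345 − 29081) / 12 ≈ 355.33.

x ≈ 355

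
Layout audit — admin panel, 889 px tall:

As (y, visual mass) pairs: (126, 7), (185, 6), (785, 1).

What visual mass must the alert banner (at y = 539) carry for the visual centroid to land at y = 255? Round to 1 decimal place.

Existing Σw = 14 (7 + 6 + 1); existing moment 7·126 + 6·185 + 1·785 = 2777.
For the centroid to hit 255: (2777 + w·539) / (14 + w) = 255.
So w = (255·14 − 2777)/(539 − 255) = 793/284 ≈ 2.79.

w ≈ 2.8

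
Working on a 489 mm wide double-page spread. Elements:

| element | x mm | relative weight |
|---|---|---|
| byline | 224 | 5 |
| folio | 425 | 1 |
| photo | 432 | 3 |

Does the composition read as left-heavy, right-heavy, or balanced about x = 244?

right-heavy

Σw = 5 + 1 + 3 = 9.
Σw·x = 5·224 + 1·425 + 3·432 = 2841, so x̄ = 2841/9 ≈ 315.67.
315.7 lies right of the midline 244, so the layout is right-heavy.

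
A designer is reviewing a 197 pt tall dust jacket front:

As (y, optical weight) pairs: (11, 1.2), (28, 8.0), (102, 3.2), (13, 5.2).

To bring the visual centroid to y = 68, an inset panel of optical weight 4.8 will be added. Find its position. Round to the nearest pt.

y ≈ 186

With the inset panel, Σw becomes 1.2 + 8.0 + 3.2 + 5.2 + 4.8 = 22.4.
y: target moment 22.4×68 = 1523.2; current 1.2·11 + 8.0·28 + 3.2·102 + 5.2·13 = 631.2; the inset panel supplies 892.0, so y = 892.0/4.8 ≈ 185.83.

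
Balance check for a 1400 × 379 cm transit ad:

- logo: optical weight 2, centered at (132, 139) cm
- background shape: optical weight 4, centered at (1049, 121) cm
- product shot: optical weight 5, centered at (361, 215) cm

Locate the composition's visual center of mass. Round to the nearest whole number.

Σw = 2 + 4 + 5 = 11.
x: (2·132 + 4·1049 + 5·361) / 11 = 6265 / 11 ≈ 569.55
y: (2·139 + 4·121 + 5·215) / 11 = 1837 / 11 ≈ 167.00

(570, 167)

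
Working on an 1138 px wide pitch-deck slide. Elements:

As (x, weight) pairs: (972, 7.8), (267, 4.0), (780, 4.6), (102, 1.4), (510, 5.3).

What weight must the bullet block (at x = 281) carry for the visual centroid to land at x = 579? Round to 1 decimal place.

w ≈ 5.7

Known weights sum to 7.8 + 4.0 + 4.6 + 1.4 + 5.3 = 23.1; their moment is 7.8·972 + 4.0·267 + 4.6·780 + 1.4·102 + 5.3·510 = 15083.4.
Balance at x = 579 requires (15083.4 + w·281) / (23.1 + w) = 579.
Rearranging, w·(281 − 579) = 579·23.1 − 15083.4 = -1708.5, so w ≈ -1708.5/-298 = 5.73.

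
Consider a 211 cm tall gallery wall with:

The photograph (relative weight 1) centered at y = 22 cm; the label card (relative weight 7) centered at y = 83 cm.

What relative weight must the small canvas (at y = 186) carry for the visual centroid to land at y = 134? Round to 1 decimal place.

w ≈ 9.0

Fixed elements: Σw = 1 + 7 = 8, Σw·y = 1·22 + 7·83 = 603.
Balance at y = 134 requires (603 + w·186) / (8 + w) = 134.
Rearranging, w·(186 − 134) = 134·8 − 603 = 469, so w ≈ 469/52 = 9.02.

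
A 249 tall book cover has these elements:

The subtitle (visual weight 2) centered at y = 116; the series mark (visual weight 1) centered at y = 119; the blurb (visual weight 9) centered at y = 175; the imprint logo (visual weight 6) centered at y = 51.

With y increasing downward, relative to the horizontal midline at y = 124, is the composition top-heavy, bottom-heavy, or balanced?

balanced

Weights sum to 2 + 1 + 9 + 6 = 18.
y: (2·116 + 1·119 + 9·175 + 6·51) / 18 = 2232 / 18 ≈ 124.00
That equals the midline 124 — balanced.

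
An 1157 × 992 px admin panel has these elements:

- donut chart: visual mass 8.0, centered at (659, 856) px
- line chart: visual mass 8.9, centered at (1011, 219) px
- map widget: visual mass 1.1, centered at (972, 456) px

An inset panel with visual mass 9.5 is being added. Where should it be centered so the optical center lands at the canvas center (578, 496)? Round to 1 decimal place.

(58.5, 457.0)

New total weight: (8.0 + 8.9 + 1.1) + 9.5 = 27.5.
x: need Σw·x = 27.5·578 = 15895.0. Existing = 8.0·659 + 8.9·1011 + 1.1·972 = 15339.1. Remainder 555.9 / 9.5 ≈ 58.52.
y: need Σw·y = 27.5·496 = 13640.0. Existing = 8.0·856 + 8.9·219 + 1.1·456 = 9298.7. Remainder 4341.3 / 9.5 ≈ 456.98.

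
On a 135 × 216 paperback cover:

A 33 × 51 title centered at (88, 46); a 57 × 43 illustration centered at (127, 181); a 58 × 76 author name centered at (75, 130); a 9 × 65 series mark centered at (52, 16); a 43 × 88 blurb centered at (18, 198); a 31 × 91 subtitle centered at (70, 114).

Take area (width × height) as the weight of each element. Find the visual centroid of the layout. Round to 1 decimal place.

Areas: title 33·51 = 1683, illustration 57·43 = 2451, author name 58·76 = 4408, series mark 9·65 = 585, blurb 43·88 = 3784, subtitle 31·91 = 2821. Total weight = 15732.
Σw·x = 1085983; x̄ = 1085983/15732 ≈ 69.03.
y: moment 2174275 / weight 15732 ≈ 138.21

(69.0, 138.2)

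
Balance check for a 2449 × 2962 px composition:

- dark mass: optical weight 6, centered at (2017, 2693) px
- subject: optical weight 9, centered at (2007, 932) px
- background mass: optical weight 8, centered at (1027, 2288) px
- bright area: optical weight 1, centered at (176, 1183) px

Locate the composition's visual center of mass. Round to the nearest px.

Weights sum to 6 + 9 + 8 + 1 = 24.
x: (6·2017 + 9·2007 + 8·1027 + 1·176) / 24 = 38557 / 24 ≈ 1606.54
y: (6·2693 + 9·932 + 8·2288 + 1·1183) / 24 = 44033 / 24 ≈ 1834.71

(1607, 1835)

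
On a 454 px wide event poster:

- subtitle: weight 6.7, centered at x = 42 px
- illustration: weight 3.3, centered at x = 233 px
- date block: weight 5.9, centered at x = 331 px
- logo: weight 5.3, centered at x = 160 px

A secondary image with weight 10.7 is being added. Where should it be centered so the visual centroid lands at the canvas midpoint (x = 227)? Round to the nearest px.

New total weight: (6.7 + 3.3 + 5.9 + 5.3) + 10.7 = 31.9.
x: target moment 31.9×227 = 7241.3; current 6.7·42 + 3.3·233 + 5.9·331 + 5.3·160 = 3851.2; the secondary image supplies 3390.1, so x = 3390.1/10.7 ≈ 316.83.

x ≈ 317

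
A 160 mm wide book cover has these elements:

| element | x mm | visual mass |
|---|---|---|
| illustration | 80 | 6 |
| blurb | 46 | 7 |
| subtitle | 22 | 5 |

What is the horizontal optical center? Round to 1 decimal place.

Total weight = 6 + 7 + 5 = 18.
x-moment: 6·80 + 7·46 + 5·22 = 912; centroid 912/18 ≈ 50.67.

x ≈ 50.7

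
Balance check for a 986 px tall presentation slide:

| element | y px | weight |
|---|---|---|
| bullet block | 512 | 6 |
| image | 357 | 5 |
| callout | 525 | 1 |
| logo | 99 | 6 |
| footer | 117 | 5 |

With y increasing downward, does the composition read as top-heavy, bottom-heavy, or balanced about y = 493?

top-heavy

Total weight = 6 + 5 + 1 + 6 + 5 = 23.
y: (6·512 + 5·357 + 1·525 + 6·99 + 5·117) / 23 = 6561 / 23 ≈ 285.26
285.3 vs midline 493 → top-heavy.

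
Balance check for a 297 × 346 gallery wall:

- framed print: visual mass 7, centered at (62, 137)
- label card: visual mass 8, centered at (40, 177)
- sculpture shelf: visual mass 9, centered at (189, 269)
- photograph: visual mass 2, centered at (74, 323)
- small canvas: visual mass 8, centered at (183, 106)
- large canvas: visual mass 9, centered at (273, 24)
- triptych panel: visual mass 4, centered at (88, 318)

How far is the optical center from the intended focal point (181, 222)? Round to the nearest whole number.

≈ 66

Total weight = 7 + 8 + 9 + 2 + 8 + 9 + 4 = 47.
x: moment 6876 / weight 47 ≈ 146.30
Σw·y = 7778; ȳ = 7778/47 ≈ 165.49.
From (181, 222): dx = -34.70, dy = -56.51, so the distance is √(dx²+dy²) ≈ 66.32.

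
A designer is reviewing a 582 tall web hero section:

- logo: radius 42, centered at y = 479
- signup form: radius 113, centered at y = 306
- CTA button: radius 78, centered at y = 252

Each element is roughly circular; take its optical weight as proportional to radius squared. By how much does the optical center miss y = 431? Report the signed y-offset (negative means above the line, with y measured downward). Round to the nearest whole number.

Weights ∝ r²: logo 42² = 1764, signup form 113² = 12769, CTA button 78² = 6084; Σw = 20617.
y: (1764·479 + 12769·306 + 6084·252) / 20617 = 6285438 / 20617 ≈ 304.87
Difference: 304.87 − 431 ≈ -126.13.

≈ -126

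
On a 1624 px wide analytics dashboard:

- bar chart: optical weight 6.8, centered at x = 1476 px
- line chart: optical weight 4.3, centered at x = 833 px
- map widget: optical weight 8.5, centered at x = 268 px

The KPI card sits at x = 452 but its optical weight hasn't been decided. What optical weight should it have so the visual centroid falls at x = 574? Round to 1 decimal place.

Known weights sum to 6.8 + 4.3 + 8.5 = 19.6; their moment is 6.8·1476 + 4.3·833 + 8.5·268 = 15896.7.
Balance at x = 574 requires (15896.7 + w·452) / (19.6 + w) = 574.
So w = (574·19.6 − 15896.7)/(452 − 574) = -4646.3/-122 ≈ 38.08.

w ≈ 38.1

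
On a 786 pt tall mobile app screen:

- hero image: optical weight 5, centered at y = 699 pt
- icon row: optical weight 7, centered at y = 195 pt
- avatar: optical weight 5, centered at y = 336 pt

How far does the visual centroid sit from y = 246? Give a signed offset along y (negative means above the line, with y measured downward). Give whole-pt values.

Σw = 5 + 7 + 5 = 17.
y-moment: 5·699 + 7·195 + 5·336 = 6540; centroid 6540/17 ≈ 384.71.
Offset from y = 246: 384.71 − 246 ≈ 138.71.

≈ 139 pt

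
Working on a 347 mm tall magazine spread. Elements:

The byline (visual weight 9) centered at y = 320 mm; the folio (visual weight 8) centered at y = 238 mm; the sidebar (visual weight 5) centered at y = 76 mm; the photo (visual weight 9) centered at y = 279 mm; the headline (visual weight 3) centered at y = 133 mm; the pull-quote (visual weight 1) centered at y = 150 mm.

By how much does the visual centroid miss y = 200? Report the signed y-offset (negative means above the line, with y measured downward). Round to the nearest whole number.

Total weight = 9 + 8 + 5 + 9 + 3 + 1 = 35.
Σw·y = 8224; ȳ = 8224/35 ≈ 234.97.
Offset from y = 200: 234.97 − 200 ≈ 34.97.

≈ 35 mm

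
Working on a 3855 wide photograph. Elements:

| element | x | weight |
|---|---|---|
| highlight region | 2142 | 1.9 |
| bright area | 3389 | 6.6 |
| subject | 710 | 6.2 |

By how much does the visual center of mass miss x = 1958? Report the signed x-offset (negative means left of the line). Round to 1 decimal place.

≈ 139.9

Weights sum to 1.9 + 6.6 + 6.2 = 14.7.
x-moment: 1.9·2142 + 6.6·3389 + 6.2·710 = 30839.2; centroid 30839.2/14.7 ≈ 2097.90.
Difference: 2097.90 − 1958 ≈ 139.90.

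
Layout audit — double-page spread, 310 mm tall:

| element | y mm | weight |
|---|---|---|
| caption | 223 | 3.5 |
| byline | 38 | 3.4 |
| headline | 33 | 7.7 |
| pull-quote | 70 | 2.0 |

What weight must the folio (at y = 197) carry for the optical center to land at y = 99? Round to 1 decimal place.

Fixed elements: Σw = 3.5 + 3.4 + 7.7 + 2.0 = 16.6, Σw·y = 3.5·223 + 3.4·38 + 7.7·33 + 2.0·70 = 1303.8.
Balance at y = 99 requires (1303.8 + w·197) / (16.6 + w) = 99.
So w = (99·16.6 − 1303.8)/(197 − 99) = 339.6/98 ≈ 3.47.

w ≈ 3.5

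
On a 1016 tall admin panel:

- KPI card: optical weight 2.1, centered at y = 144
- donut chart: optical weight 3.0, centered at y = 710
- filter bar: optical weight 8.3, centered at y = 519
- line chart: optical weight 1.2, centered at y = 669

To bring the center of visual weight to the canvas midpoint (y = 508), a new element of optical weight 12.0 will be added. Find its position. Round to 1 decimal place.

y ≈ 497.5

After adding the new element, total weight = 2.1 + 3.0 + 8.3 + 1.2 + 12.0 = 26.6.
y: target moment 26.6×508 = 13512.8; current 2.1·144 + 3.0·710 + 8.3·519 + 1.2·669 = 7542.9; the new element supplies 5969.9, so y = 5969.9/12.0 ≈ 497.49.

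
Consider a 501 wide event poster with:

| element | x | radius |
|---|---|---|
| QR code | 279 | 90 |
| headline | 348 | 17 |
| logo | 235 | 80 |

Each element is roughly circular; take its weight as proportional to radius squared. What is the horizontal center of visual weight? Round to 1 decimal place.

r² weights: QR code 90² = 8100, headline 17² = 289, logo 80² = 6400. Total = 14789.
x: (8100·279 + 289·348 + 6400·235) / 14789 = 3864472 / 14789 ≈ 261.31

x ≈ 261.3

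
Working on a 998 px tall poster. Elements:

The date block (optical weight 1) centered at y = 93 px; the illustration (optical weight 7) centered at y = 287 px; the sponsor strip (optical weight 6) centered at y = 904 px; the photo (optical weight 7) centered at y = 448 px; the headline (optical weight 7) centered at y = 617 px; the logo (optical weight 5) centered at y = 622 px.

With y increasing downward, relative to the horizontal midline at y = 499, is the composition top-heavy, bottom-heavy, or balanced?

bottom-heavy

Total weight = 1 + 7 + 6 + 7 + 7 + 5 = 33.
y: moment 18091 / weight 33 ≈ 548.21
548.2 vs midline 499 → bottom-heavy.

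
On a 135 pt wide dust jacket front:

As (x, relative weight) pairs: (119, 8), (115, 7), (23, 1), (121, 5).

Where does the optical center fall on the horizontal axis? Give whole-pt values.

Σw = 8 + 7 + 1 + 5 = 21.
x-moment: 8·119 + 7·115 + 1·23 + 5·121 = 2385; centroid 2385/21 ≈ 113.57.

x ≈ 114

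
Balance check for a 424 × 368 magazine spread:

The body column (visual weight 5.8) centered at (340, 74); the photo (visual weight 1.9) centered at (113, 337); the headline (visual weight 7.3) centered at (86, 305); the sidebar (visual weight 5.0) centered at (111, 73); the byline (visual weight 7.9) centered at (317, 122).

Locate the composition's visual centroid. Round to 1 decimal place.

Total weight = 5.8 + 1.9 + 7.3 + 5.0 + 7.9 = 27.9.
x-moment: 5.8·340 + 1.9·113 + 7.3·86 + 5.0·111 + 7.9·317 = 5873.8; centroid 5873.8/27.9 ≈ 210.53.
y-moment: 5.8·74 + 1.9·337 + 7.3·305 + 5.0·73 + 7.9·122 = 4624.8; centroid 4624.8/27.9 ≈ 165.76.

(210.5, 165.8)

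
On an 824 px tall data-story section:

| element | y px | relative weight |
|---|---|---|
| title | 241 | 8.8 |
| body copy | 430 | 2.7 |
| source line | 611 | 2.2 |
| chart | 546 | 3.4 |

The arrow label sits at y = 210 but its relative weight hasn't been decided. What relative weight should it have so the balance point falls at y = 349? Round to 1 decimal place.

Existing Σw = 17.1 (8.8 + 2.7 + 2.2 + 3.4); existing moment 8.8·241 + 2.7·430 + 2.2·611 + 3.4·546 = 6482.4.
Set Σw·y/Σw = 349: (6482.4 + 210w) = 349·(17.1 + w).
Solving: w = (349·17.1 − 6482.4) / (210 − 349) = -514.5 / -139 ≈ 3.70.

w ≈ 3.7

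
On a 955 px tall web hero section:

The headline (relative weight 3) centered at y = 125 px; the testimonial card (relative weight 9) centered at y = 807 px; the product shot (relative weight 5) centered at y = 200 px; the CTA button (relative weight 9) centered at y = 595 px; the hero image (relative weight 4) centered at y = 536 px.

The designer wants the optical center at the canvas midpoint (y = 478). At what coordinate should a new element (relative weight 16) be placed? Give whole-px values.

y ≈ 366

With the new element, Σw becomes 3 + 9 + 5 + 9 + 4 + 16 = 46.
y: target moment 46×478 = 21988; current 3·125 + 9·807 + 5·200 + 9·595 + 4·536 = 16137; the new element supplies 5851, so y = 5851/16 ≈ 365.69.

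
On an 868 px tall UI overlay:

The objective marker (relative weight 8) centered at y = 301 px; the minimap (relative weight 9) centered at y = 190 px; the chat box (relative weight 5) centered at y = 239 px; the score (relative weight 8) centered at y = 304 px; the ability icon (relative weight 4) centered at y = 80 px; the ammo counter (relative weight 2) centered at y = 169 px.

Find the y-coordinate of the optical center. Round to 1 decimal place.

y ≈ 233.4

Total weight = 8 + 9 + 5 + 8 + 4 + 2 = 36.
y-moment: 8·301 + 9·190 + 5·239 + 8·304 + 4·80 + 2·169 = 8403; centroid 8403/36 ≈ 233.42.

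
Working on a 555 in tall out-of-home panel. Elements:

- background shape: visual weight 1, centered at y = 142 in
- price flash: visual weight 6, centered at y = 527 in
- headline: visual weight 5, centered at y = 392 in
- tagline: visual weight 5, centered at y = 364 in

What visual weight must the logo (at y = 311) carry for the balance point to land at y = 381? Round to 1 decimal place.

Fixed elements: Σw = 1 + 6 + 5 + 5 = 17, Σw·y = 1·142 + 6·527 + 5·392 + 5·364 = 7084.
Set Σw·y/Σw = 381: (7084 + 311w) = 381·(17 + w).
Rearranging, w·(311 − 381) = 381·17 − 7084 = -607, so w ≈ -607/-70 = 8.67.

w ≈ 8.7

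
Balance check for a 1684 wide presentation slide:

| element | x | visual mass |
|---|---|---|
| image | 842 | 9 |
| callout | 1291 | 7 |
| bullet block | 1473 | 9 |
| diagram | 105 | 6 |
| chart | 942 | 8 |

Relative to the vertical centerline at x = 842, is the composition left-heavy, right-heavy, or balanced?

right-heavy

Total weight = 9 + 7 + 9 + 6 + 8 = 39.
x-moment: 9·842 + 7·1291 + 9·1473 + 6·105 + 8·942 = 38038; centroid 38038/39 ≈ 975.33.
975.3 vs midline 842 → right-heavy.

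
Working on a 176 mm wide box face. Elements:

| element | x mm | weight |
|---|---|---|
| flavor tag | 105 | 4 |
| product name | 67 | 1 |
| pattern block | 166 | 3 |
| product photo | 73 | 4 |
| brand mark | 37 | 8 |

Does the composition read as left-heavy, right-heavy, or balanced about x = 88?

left-heavy

Total weight = 4 + 1 + 3 + 4 + 8 = 20.
x-moment: 4·105 + 1·67 + 3·166 + 4·73 + 8·37 = 1573; centroid 1573/20 ≈ 78.65.
78.7 lies left of the midline 88, so the layout is left-heavy.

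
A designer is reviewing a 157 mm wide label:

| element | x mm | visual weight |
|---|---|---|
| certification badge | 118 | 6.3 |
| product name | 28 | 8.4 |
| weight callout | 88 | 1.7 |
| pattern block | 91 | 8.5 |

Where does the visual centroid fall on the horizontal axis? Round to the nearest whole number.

x ≈ 76

Weights sum to 6.3 + 8.4 + 1.7 + 8.5 = 24.9.
x-moment: 6.3·118 + 8.4·28 + 1.7·88 + 8.5·91 = 1901.7; centroid 1901.7/24.9 ≈ 76.37.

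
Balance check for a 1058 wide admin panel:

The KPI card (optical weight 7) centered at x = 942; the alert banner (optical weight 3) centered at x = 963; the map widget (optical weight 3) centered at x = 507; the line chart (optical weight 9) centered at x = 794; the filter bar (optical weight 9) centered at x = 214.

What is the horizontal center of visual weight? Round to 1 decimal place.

x ≈ 647.6

Total weight = 7 + 3 + 3 + 9 + 9 = 31.
x-moment: 7·942 + 3·963 + 3·507 + 9·794 + 9·214 = 20076; centroid 20076/31 ≈ 647.61.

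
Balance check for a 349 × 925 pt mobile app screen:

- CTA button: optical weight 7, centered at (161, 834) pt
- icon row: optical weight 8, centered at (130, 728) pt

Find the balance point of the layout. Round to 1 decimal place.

(144.5, 777.5)

Weights sum to 7 + 8 = 15.
x: (7·161 + 8·130) / 15 = 2167 / 15 ≈ 144.47
y: (7·834 + 8·728) / 15 = 11662 / 15 ≈ 777.47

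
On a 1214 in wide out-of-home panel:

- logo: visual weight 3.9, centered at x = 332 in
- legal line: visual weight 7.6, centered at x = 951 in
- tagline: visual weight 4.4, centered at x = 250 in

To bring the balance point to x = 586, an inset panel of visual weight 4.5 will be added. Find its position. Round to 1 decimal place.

x ≈ 518.2

After adding the inset panel, total weight = 3.9 + 7.6 + 4.4 + 4.5 = 20.4.
x: need Σw·x = 20.4·586 = 11954.4. Existing = 3.9·332 + 7.6·951 + 4.4·250 = 9622.4. Remainder 2332.0 / 4.5 ≈ 518.22.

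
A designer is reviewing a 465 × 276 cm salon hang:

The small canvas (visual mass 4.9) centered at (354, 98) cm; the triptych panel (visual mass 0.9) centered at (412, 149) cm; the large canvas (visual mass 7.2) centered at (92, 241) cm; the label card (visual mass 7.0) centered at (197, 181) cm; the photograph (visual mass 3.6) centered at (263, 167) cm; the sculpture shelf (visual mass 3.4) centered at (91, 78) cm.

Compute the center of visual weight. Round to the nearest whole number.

(200, 166)

Weights sum to 4.9 + 0.9 + 7.2 + 7.0 + 3.6 + 3.4 = 27.0.
Σw·x = 5403.0; x̄ = 5403.0/27.0 ≈ 200.11.
y: moment 4482.9 / weight 27.0 ≈ 166.03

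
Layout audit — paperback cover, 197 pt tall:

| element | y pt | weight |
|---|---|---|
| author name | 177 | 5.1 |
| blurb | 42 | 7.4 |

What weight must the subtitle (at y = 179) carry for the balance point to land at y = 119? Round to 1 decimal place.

w ≈ 4.6

Fixed elements: Σw = 5.1 + 7.4 = 12.5, Σw·y = 5.1·177 + 7.4·42 = 1213.5.
For the centroid to hit 119: (1213.5 + w·179) / (12.5 + w) = 119.
So w = (119·12.5 − 1213.5)/(179 − 119) = 274.0/60 ≈ 4.57.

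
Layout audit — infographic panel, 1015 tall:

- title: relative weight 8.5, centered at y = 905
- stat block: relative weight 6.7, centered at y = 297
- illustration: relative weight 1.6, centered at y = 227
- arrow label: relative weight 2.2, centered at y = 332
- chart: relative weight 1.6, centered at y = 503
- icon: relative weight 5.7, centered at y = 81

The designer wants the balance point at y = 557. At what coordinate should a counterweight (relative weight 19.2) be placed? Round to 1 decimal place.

y ≈ 692.8

With the counterweight, Σw becomes 8.5 + 6.7 + 1.6 + 2.2 + 1.6 + 5.7 + 19.2 = 45.5.
y: target moment 45.5×557 = 25343.5; current 8.5·905 + 6.7·297 + 1.6·227 + 2.2·332 + 1.6·503 + 5.7·81 = 12042.5; the counterweight supplies 13301.0, so y = 13301.0/19.2 ≈ 692.76.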